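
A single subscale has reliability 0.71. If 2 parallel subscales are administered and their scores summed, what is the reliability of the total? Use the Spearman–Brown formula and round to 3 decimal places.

0.830

ρ_k = kρ / (1 + (k−1)ρ) = 2·0.71 / (1 + 1·0.71) = 1.420 / 1.710 = 0.830.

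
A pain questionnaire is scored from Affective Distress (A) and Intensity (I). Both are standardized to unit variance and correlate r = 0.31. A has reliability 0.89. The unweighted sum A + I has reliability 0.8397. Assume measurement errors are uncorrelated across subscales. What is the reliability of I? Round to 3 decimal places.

0.690

Var(A+I) = 2 + 2·0.31 = 2.620.
True-score variance = ρ_A + ρ_I + 2·0.31, so 0.8397 = (0.89 + ρ_I + 0.62) / 2.620.
ρ_I = 0.8397·2.620 − 0.89 − 0.62 = 0.690.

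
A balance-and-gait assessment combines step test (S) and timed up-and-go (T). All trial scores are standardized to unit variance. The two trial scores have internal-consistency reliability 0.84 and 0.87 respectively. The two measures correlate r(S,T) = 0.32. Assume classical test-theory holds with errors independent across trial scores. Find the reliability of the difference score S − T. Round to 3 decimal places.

Var(S−T) = 1 + 1 − 2·0.32 = 2 − 0.64 = 1.36.
With uncorrelated errors the cross-covariances are all true-score covariance, so they carry over unchanged; only the diagonal terms shrink to ρᵢσᵢ².
True-score variance = [0.84 + 0.87] − 0.64 = 1.71 − 0.64 = 1.07.
Reliability = 1.07 / 1.36 = 0.787.

0.787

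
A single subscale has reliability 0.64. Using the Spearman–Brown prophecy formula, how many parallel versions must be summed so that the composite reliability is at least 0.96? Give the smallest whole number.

k ≥ ρ*(1−ρ₁)/(ρ₁(1−ρ*)) = 0.96·0.36 / (0.64·0.04) = 13.500.
Smallest integer k = 14.

14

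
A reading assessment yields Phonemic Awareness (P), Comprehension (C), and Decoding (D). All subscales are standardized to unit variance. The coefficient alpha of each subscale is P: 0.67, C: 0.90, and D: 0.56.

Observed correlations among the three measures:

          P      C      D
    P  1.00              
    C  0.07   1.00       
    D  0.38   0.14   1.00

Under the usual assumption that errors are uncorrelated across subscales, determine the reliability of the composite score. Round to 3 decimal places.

0.792

Var(P+C+D) = 3 + 2·[0.07 + 0.38 + 0.14] = 3 + 1.18 = 4.18.
Under uncorrelated errors the observed covariances equal the true-score covariances, so only the own-variance terms attenuate.
True-score variance = [0.67 + 0.90 + 0.56] + 1.18 = 2.13 + 1.18 = 3.31.
Reliability = 3.31 / 4.18 = 0.792.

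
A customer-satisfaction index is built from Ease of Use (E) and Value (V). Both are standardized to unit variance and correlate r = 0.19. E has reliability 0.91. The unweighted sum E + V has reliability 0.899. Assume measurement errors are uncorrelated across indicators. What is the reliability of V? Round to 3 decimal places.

Var(E+V) = 2 + 2·0.19 = 2.380.
True-score variance = ρ_E + ρ_V + 2·0.19, so 0.899 = (0.91 + ρ_V + 0.38) / 2.380.
ρ_V = 0.899·2.380 − 0.91 − 0.38 = 0.850.

0.850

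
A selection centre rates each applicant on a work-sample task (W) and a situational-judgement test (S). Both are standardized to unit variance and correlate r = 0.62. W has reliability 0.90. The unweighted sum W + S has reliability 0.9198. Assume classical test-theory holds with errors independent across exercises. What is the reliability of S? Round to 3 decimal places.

Var(W+S) = 2 + 2·0.62 = 3.240.
True-score variance = ρ_W + ρ_S + 2·0.62, so 0.9198 = (0.90 + ρ_S + 1.24) / 3.240.
ρ_S = 0.9198·3.240 − 0.90 − 1.24 = 0.840.

0.840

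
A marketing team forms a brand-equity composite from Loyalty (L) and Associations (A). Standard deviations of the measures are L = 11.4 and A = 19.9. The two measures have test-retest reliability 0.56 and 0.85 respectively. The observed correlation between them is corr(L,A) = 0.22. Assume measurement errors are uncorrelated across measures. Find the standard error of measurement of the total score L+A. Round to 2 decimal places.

Var(total) = 525.97 + 99.8184 = 625.788.
True-score variance = 409.386 + 99.8184 = 509.204, so reliability = 0.8137.
Error variance = 625.788 − 509.204 = 116.584; SEM = √116.584 = 10.80.

10.80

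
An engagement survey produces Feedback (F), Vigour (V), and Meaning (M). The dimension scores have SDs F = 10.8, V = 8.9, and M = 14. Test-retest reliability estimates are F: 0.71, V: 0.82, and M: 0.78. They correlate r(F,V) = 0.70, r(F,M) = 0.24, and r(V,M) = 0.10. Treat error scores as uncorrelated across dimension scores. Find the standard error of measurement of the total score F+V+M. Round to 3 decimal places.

9.550

Var(total) = 391.85 + 232.064 = 623.914.
True-score variance = 300.647 + 232.064 = 532.711, so reliability = 0.8538.
Error variance = 623.914 − 532.711 = 91.2034; SEM = √91.2034 = 9.550.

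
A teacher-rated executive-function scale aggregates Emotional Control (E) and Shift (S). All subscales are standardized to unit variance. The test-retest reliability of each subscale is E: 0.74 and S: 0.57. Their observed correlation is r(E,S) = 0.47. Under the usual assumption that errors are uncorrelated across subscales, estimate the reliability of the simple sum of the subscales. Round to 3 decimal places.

Var(E+S) = 2 + 2·[0.47] = 2 + 0.94 = 2.94.
Under uncorrelated errors the observed covariances equal the true-score covariances, so only the own-variance terms attenuate.
True-score variance = [0.74 + 0.57] + 0.94 = 1.31 + 0.94 = 2.25.
Reliability = 2.25 / 2.94 = 0.765.

0.765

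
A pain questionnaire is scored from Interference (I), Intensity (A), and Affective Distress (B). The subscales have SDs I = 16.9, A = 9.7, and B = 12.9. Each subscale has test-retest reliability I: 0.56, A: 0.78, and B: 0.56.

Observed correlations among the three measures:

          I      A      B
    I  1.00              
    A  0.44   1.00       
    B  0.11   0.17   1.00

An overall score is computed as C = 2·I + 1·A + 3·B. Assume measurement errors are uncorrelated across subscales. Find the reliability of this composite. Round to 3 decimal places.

Var(C) = 2²·16.9² + 9.7² + 3²·12.9² + 2·[2·16.9·9.7·0.44 + 6·16.9·12.9·0.11 + 3·9.7·12.9·0.17] = 2734.22 + 703.923 = 3438.14.
With uncorrelated errors the cross-covariances are all true-score covariance, so they carry over unchanged; only the diagonal terms shrink to ρᵢσᵢ².
True-score variance = [2²·16.9²·0.56 + 9.7²·0.78 + 3²·12.9²·0.56] + 703.923 = 1551.86 + 703.923 = 2255.79.
Reliability = 2255.79 / 3438.14 = 0.656.

0.656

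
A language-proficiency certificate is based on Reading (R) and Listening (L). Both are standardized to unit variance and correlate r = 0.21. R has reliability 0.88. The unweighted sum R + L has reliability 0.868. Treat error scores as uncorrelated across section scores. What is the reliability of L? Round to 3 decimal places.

Var(R+L) = 2 + 2·0.21 = 2.420.
True-score variance = ρ_R + ρ_L + 2·0.21, so 0.868 = (0.88 + ρ_L + 0.42) / 2.420.
ρ_L = 0.868·2.420 − 0.88 − 0.42 = 0.801.

0.801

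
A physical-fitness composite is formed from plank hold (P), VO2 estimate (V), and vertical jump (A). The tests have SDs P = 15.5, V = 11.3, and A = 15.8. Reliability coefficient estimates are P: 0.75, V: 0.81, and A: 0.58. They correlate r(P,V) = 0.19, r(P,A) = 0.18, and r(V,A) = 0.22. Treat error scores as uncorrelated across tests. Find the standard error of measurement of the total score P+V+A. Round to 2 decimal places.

Var(total) = 617.58 + 233.279 = 850.859.
True-score variance = 428.408 + 233.279 = 661.686, so reliability = 0.7777.
Error variance = 850.859 − 661.686 = 189.172; SEM = √189.172 = 13.75.

13.75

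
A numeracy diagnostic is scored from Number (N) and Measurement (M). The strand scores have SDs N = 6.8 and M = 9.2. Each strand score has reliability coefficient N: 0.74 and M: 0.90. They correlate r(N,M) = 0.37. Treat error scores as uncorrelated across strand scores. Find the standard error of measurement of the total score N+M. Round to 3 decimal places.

Var(total) = 130.88 + 46.2944 = 177.174.
True-score variance = 110.394 + 46.2944 = 156.688, so reliability = 0.8844.
Error variance = 177.174 − 156.688 = 20.4864; SEM = √20.4864 = 4.526.

4.526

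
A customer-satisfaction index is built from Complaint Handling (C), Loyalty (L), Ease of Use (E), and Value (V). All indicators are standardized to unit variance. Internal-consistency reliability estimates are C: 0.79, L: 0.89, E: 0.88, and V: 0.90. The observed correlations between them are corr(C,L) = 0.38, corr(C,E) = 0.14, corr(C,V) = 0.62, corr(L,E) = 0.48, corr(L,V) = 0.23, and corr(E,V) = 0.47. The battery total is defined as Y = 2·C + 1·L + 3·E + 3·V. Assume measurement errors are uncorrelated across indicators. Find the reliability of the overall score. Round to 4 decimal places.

0.9368

Var(Y) = 2² + 1 + 3² + 3² + 2·[2·0.38 + 6·0.14 + 6·0.62 + 3·0.48 + 3·0.23 + 9·0.47] = 23 + 23.36 = 46.36.
Under uncorrelated errors the observed covariances equal the true-score covariances, so only the own-variance terms attenuate.
True-score variance = [2²·0.79 + 0.89 + 3²·0.88 + 3²·0.90] + 23.36 = 20.07 + 23.36 = 43.43.
Reliability = 43.43 / 46.36 = 0.9368.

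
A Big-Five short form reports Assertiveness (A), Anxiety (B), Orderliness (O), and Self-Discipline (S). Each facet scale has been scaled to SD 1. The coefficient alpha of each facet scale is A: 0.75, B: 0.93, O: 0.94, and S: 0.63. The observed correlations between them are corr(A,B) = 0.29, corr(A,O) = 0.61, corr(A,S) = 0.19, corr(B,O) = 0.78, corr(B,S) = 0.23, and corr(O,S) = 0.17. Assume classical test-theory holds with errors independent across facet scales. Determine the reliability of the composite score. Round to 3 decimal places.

0.912

Var(A+B+O+S) = 4 + 2·[0.29 + 0.61 + 0.19 + 0.78 + 0.23 + 0.17] = 4 + 4.54 = 8.54.
Under uncorrelated errors the observed covariances equal the true-score covariances, so only the own-variance terms attenuate.
True-score variance = [0.75 + 0.93 + 0.94 + 0.63] + 4.54 = 3.25 + 4.54 = 7.79.
Reliability = 7.79 / 8.54 = 0.912.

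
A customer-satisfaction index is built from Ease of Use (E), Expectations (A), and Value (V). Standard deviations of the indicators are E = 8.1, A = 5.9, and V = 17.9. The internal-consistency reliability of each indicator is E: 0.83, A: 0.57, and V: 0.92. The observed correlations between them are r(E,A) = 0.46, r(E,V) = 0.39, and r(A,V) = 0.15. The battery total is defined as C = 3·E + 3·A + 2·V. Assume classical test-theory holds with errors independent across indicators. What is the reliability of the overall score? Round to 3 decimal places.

0.902

Var(C) = 3²·8.1² + 3²·5.9² + 2²·17.9² + 2·[9·8.1·5.9·0.46 + 6·8.1·17.9·0.39 + 6·5.9·17.9·0.15] = 2185.42 + 1264.35 = 3449.77.
Because errors are independent across components, Cov(Tᵢ,Tⱼ) = Cov(Xᵢ,Xⱼ); the off-diagonal part of the true-score variance is the same as above.
True-score variance = [3²·8.1²·0.83 + 3²·5.9²·0.57 + 2²·17.9²·0.92] + 1264.35 = 1847.79 + 1264.35 = 3112.14.
Reliability = 3112.14 / 3449.77 = 0.902.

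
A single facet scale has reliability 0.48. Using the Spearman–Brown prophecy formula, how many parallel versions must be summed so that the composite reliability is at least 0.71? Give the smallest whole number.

3

k ≥ ρ*(1−ρ₁)/(ρ₁(1−ρ*)) = 0.71·0.52 / (0.48·0.29) = 2.652.
Smallest integer k = 3.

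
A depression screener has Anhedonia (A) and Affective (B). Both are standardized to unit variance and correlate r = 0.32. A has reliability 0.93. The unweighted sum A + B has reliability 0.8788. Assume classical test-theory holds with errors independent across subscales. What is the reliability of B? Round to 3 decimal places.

0.750

Var(A+B) = 2 + 2·0.32 = 2.640.
True-score variance = ρ_A + ρ_B + 2·0.32, so 0.8788 = (0.93 + ρ_B + 0.64) / 2.640.
ρ_B = 0.8788·2.640 − 0.93 − 0.64 = 0.750.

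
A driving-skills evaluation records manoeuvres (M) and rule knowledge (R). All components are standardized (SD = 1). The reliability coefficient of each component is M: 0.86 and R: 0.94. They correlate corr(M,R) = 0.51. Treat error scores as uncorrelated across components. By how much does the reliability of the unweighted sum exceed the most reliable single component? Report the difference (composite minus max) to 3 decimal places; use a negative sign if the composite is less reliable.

-0.006

Var(sum) = 2 + 1.02 = 3.02; true-score variance = 1.8 + 1.02 = 2.82; composite reliability = 0.9338.
Max component reliability = 0.9400.
Difference = 0.9338 − 0.9400 = -0.006.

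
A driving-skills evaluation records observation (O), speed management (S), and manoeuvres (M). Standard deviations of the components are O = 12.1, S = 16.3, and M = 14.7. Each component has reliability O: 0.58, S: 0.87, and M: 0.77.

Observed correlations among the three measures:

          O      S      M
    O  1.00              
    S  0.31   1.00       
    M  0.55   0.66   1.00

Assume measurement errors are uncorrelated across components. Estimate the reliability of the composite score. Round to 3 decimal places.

Var(O+S+M) = 12.1² + 16.3² + 14.7² + 2·[12.1·16.3·0.31 + 12.1·14.7·0.55 + 16.3·14.7·0.66] = 628.19 + 634.225 = 1262.41.
Under uncorrelated errors the observed covariances equal the true-score covariances, so only the own-variance terms attenuate.
True-score variance = [12.1²·0.58 + 16.3²·0.87 + 14.7²·0.77] + 634.225 = 482.457 + 634.225 = 1116.68.
Reliability = 1116.68 / 1262.41 = 0.885.

0.885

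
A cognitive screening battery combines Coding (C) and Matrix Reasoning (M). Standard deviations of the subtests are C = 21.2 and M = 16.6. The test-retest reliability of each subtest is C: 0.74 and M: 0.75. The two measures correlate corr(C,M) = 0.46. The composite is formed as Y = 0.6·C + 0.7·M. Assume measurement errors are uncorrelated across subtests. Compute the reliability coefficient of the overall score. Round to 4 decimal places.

0.8248

Var(Y) = 0.6²·21.2² + 0.7²·16.6² + 2·[0.42·21.2·16.6·0.46] = 296.823 + 135.982 = 432.805.
With uncorrelated errors the cross-covariances are all true-score covariance, so they carry over unchanged; only the diagonal terms shrink to ρᵢσᵢ².
True-score variance = [0.6²·21.2²·0.74 + 0.7²·16.6²·0.75] + 135.982 = 220.999 + 135.982 = 356.981.
Reliability = 356.981 / 432.805 = 0.8248.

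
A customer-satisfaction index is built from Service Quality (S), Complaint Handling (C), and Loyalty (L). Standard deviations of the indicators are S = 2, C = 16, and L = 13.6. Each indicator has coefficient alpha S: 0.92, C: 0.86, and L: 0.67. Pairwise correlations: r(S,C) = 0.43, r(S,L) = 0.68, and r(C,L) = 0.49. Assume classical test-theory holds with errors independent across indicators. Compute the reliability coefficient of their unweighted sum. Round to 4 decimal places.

Var(S+C+L) = 2² + 16² + 13.6² + 2·[2·16·0.43 + 2·13.6·0.68 + 16·13.6·0.49] = 444.96 + 277.76 = 722.72.
Under uncorrelated errors the observed covariances equal the true-score covariances, so only the own-variance terms attenuate.
True-score variance = [2²·0.92 + 16²·0.86 + 13.6²·0.67] + 277.76 = 347.763 + 277.76 = 625.523.
Reliability = 625.523 / 722.72 = 0.8655.

0.8655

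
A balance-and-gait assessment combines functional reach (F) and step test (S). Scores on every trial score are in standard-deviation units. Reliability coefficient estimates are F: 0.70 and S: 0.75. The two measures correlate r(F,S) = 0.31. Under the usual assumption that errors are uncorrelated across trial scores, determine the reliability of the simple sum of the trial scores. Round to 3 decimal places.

Var(F+S) = 2 + 2·[0.31] = 2 + 0.62 = 2.62.
With uncorrelated errors the cross-covariances are all true-score covariance, so they carry over unchanged; only the diagonal terms shrink to ρᵢσᵢ².
True-score variance = [0.70 + 0.75] + 0.62 = 1.45 + 0.62 = 2.07.
Reliability = 2.07 / 2.62 = 0.790.

0.790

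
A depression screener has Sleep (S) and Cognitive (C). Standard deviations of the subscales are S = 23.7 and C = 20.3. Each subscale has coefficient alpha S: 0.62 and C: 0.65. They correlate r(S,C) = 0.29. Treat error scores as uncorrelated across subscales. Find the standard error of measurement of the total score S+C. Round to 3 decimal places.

18.912

Var(total) = 973.78 + 279.044 = 1252.82.
True-score variance = 616.106 + 279.044 = 895.15, so reliability = 0.7145.
Error variance = 1252.82 − 895.15 = 357.674; SEM = √357.674 = 18.912.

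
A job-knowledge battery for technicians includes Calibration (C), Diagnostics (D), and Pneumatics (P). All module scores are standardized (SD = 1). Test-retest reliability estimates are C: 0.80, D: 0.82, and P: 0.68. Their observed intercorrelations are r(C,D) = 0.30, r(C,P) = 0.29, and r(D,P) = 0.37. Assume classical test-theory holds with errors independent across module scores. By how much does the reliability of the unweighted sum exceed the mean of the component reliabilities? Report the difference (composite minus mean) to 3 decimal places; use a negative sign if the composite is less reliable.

Var(sum) = 3 + 1.92 = 4.92; true-score variance = 2.3 + 1.92 = 4.22; composite reliability = 0.8577.
Mean component reliability = 0.7667.
Difference = 0.8577 − 0.7667 = 0.091.

0.091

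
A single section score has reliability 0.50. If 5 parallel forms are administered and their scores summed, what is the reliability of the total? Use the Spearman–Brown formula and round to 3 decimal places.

ρ_k = kρ / (1 + (k−1)ρ) = 5·0.50 / (1 + 4·0.50) = 2.500 / 3.000 = 0.833.

0.833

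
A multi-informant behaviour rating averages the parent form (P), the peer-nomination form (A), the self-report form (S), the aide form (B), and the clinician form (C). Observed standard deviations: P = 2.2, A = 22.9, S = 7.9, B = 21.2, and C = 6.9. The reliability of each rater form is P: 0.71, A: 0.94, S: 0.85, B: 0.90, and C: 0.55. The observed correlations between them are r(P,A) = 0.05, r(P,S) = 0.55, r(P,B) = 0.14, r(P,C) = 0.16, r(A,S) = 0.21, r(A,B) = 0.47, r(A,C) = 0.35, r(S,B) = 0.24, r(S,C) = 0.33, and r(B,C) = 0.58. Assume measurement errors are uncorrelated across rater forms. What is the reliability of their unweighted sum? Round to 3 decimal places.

0.947

Var(P+A+S+B+C) = 2.2² + 22.9² + 7.9² + 21.2² + 6.9² + 2·[2.2·22.9·0.05 + 2.2·7.9·0.55 + 2.2·21.2·0.14 + 2.2·6.9·0.16 + 22.9·7.9·0.21 + 22.9·21.2·0.47 + 22.9·6.9·0.35 + 7.9·21.2·0.24 + 7.9·6.9·0.33 + 21.2·6.9·0.58] = 1088.71 + 971.065 = 2059.77.
Under uncorrelated errors the observed covariances equal the true-score covariances, so only the own-variance terms attenuate.
True-score variance = [2.2²·0.71 + 22.9²·0.94 + 7.9²·0.85 + 21.2²·0.90 + 6.9²·0.55] + 971.065 = 980.112 + 971.065 = 1951.18.
Reliability = 1951.18 / 2059.77 = 0.947.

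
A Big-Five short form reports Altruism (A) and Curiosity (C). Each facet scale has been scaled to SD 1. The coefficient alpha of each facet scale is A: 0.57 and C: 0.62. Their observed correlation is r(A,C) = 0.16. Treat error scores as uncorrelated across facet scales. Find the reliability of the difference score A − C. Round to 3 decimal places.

0.518

Var(A−C) = 1 + 1 − 2·0.16 = 2 − 0.32 = 1.68.
With uncorrelated errors the cross-covariances are all true-score covariance, so they carry over unchanged; only the diagonal terms shrink to ρᵢσᵢ².
True-score variance = [0.57 + 0.62] − 0.32 = 1.19 − 0.32 = 0.87.
Reliability = 0.87 / 1.68 = 0.518.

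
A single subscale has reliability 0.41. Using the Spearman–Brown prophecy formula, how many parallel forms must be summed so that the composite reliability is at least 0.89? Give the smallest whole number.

k ≥ ρ*(1−ρ₁)/(ρ₁(1−ρ*)) = 0.89·0.59 / (0.41·0.11) = 11.643.
Smallest integer k = 12.

12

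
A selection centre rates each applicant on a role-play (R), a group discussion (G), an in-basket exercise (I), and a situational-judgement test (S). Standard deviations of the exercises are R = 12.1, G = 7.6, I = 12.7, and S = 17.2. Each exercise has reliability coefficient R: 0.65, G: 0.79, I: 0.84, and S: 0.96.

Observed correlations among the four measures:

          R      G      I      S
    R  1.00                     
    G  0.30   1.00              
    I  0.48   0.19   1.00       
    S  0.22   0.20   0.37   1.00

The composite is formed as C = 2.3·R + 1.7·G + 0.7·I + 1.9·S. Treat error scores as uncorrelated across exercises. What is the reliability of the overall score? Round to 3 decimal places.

Var(C) = 2.3²·12.1² + 1.7²·7.6² + 0.7²·12.7² + 1.9²·17.2² + 2·[3.91·12.1·7.6·0.30 + 1.61·12.1·12.7·0.48 + 4.37·12.1·17.2·0.22 + 1.19·7.6·12.7·0.19 + 3.23·7.6·17.2·0.20 + 1.33·12.7·17.2·0.37] = 2088.45 + 1280.95 = 3369.4.
With uncorrelated errors the cross-covariances are all true-score covariance, so they carry over unchanged; only the diagonal terms shrink to ρᵢσᵢ².
True-score variance = [2.3²·12.1²·0.65 + 1.7²·7.6²·0.79 + 0.7²·12.7²·0.84 + 1.9²·17.2²·0.96] + 1280.95 = 1726.95 + 1280.95 = 3007.9.
Reliability = 3007.9 / 3369.4 = 0.893.

0.893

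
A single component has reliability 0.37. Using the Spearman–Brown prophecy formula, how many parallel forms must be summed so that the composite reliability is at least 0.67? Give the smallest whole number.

k ≥ ρ*(1−ρ₁)/(ρ₁(1−ρ*)) = 0.67·0.63 / (0.37·0.33) = 3.457.
Smallest integer k = 4.

4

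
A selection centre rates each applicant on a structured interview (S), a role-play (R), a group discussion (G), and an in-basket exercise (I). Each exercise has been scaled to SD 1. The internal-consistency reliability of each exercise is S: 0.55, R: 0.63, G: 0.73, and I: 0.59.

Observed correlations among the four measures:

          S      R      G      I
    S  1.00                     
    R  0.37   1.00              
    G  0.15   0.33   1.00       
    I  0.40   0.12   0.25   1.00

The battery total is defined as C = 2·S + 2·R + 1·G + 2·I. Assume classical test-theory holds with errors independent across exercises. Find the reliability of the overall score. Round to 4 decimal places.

Var(C) = 2² + 2² + 1 + 2² + 2·[4·0.37 + 2·0.15 + 4·0.40 + 2·0.33 + 4·0.12 + 2·0.25] = 13 + 10.04 = 23.04.
Because errors are independent across components, Cov(Tᵢ,Tⱼ) = Cov(Xᵢ,Xⱼ); the off-diagonal part of the true-score variance is the same as above.
True-score variance = [2²·0.55 + 2²·0.63 + 0.73 + 2²·0.59] + 10.04 = 7.81 + 10.04 = 17.85.
Reliability = 17.85 / 23.04 = 0.7747.

0.7747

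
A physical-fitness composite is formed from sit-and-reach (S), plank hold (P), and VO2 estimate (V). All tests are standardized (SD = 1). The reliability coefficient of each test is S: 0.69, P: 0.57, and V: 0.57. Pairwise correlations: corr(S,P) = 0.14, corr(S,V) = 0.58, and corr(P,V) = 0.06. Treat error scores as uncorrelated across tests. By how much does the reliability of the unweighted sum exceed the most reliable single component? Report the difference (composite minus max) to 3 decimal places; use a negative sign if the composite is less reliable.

Var(sum) = 3 + 1.56 = 4.56; true-score variance = 1.83 + 1.56 = 3.39; composite reliability = 0.7434.
Max component reliability = 0.6900.
Difference = 0.7434 − 0.6900 = 0.053.

0.053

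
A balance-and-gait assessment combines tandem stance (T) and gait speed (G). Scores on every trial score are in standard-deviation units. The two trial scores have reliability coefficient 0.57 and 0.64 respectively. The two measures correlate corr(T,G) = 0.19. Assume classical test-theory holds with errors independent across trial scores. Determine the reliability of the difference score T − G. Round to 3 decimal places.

0.512

Var(T−G) = 1 + 1 − 2·0.19 = 2 − 0.38 = 1.62.
With uncorrelated errors the cross-covariances are all true-score covariance, so they carry over unchanged; only the diagonal terms shrink to ρᵢσᵢ².
True-score variance = [0.57 + 0.64] − 0.38 = 1.21 − 0.38 = 0.83.
Reliability = 0.83 / 1.62 = 0.512.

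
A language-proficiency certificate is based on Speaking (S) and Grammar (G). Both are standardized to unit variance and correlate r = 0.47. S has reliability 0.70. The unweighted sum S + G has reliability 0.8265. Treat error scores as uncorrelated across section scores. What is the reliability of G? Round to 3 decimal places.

Var(S+G) = 2 + 2·0.47 = 2.940.
True-score variance = ρ_S + ρ_G + 2·0.47, so 0.8265 = (0.70 + ρ_G + 0.94) / 2.940.
ρ_G = 0.8265·2.940 − 0.70 − 0.94 = 0.790.

0.790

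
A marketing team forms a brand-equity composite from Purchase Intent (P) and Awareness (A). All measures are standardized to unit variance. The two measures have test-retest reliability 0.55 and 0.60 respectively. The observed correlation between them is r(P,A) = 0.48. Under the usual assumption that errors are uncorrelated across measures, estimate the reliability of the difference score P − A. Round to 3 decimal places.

0.183

Var(P−A) = 1 + 1 − 2·0.48 = 2 − 0.96 = 1.04.
Because errors are independent across components, Cov(Tᵢ,Tⱼ) = Cov(Xᵢ,Xⱼ); the off-diagonal part of the true-score variance is the same as above.
True-score variance = [0.55 + 0.60] − 0.96 = 1.15 − 0.96 = 0.19.
Reliability = 0.19 / 1.04 = 0.183.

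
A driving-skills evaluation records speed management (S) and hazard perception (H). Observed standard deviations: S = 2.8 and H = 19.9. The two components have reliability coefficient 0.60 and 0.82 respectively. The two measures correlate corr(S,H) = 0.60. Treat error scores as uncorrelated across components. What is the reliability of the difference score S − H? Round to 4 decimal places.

Var(S−H) = 2.8² + 19.9² − 2·2.8·19.9·0.60 = 403.85 − 66.864 = 336.986.
With uncorrelated errors the cross-covariances are all true-score covariance, so they carry over unchanged; only the diagonal terms shrink to ρᵢσᵢ².
True-score variance = [2.8²·0.60 + 19.9²·0.82] − 66.864 = 329.432 − 66.864 = 262.568.
Reliability = 262.568 / 336.986 = 0.7792.

0.7792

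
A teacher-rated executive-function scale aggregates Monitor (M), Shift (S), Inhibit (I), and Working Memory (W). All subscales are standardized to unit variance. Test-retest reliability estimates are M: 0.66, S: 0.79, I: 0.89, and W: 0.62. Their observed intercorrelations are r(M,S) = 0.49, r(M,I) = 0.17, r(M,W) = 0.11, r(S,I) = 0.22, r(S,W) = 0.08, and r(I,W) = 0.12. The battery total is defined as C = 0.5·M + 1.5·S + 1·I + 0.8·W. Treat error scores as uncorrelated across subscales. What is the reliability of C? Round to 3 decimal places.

0.853

Var(C) = 0.5² + 1.5² + 1 + 0.8² + 2·[0.75·0.49 + 0.5·0.17 + 0.4·0.11 + 1.5·0.22 + 1.2·0.08 + 0.8·0.12] = 4.14 + 2.037 = 6.177.
With uncorrelated errors the cross-covariances are all true-score covariance, so they carry over unchanged; only the diagonal terms shrink to ρᵢσᵢ².
True-score variance = [0.5²·0.66 + 1.5²·0.79 + 0.89 + 0.8²·0.62] + 2.037 = 3.2293 + 2.037 = 5.2663.
Reliability = 5.2663 / 6.177 = 0.853.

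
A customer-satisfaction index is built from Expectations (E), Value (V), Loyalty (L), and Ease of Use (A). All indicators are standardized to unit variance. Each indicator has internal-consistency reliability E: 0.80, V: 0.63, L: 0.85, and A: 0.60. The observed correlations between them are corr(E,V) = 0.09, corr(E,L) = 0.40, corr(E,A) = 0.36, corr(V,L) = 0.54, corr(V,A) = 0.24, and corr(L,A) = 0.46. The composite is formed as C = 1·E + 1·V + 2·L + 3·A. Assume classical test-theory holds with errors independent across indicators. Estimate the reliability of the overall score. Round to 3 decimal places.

0.830

Var(C) = 1 + 1 + 2² + 3² + 2·[0.09 + 2·0.40 + 3·0.36 + 2·0.54 + 3·0.24 + 6·0.46] = 15 + 13.06 = 28.06.
Because errors are independent across components, Cov(Tᵢ,Tⱼ) = Cov(Xᵢ,Xⱼ); the off-diagonal part of the true-score variance is the same as above.
True-score variance = [0.80 + 0.63 + 2²·0.85 + 3²·0.60] + 13.06 = 10.23 + 13.06 = 23.29.
Reliability = 23.29 / 28.06 = 0.830.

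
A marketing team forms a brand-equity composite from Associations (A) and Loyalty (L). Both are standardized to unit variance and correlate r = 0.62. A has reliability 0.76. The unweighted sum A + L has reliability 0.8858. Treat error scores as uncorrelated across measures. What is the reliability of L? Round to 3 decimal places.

Var(A+L) = 2 + 2·0.62 = 3.240.
True-score variance = ρ_A + ρ_L + 2·0.62, so 0.8858 = (0.76 + ρ_L + 1.24) / 3.240.
ρ_L = 0.8858·3.240 − 0.76 − 1.24 = 0.870.

0.870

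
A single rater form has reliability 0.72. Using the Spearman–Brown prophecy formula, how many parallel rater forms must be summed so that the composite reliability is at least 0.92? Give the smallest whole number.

5

k ≥ ρ*(1−ρ₁)/(ρ₁(1−ρ*)) = 0.92·0.28 / (0.72·0.08) = 4.472.
Smallest integer k = 5.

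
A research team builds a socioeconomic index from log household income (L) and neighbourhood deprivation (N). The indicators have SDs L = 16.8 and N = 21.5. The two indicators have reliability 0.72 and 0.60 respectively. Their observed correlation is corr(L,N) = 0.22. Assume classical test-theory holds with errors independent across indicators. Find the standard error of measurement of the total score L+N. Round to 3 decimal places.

Var(total) = 744.49 + 158.928 = 903.418.
True-score variance = 480.563 + 158.928 = 639.491, so reliability = 0.7079.
Error variance = 903.418 − 639.491 = 263.927; SEM = √263.927 = 16.246.

16.246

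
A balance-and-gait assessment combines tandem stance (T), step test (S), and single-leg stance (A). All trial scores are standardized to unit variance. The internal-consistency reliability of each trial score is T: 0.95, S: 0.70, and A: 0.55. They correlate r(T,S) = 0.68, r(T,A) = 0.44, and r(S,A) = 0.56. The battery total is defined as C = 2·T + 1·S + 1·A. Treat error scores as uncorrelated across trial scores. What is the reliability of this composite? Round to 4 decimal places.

0.9181

Var(C) = 2² + 1 + 1 + 2·[2·0.68 + 2·0.44 + 0.56] = 6 + 5.6 = 11.6.
Under uncorrelated errors the observed covariances equal the true-score covariances, so only the own-variance terms attenuate.
True-score variance = [2²·0.95 + 0.70 + 0.55] + 5.6 = 5.05 + 5.6 = 10.65.
Reliability = 10.65 / 11.6 = 0.9181.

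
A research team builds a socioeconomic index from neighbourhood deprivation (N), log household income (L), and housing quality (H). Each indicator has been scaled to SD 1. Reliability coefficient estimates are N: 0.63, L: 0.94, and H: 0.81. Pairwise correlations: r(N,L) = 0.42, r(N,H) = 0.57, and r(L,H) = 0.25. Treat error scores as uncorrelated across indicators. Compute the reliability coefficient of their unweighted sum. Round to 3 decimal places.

Var(N+L+H) = 3 + 2·[0.42 + 0.57 + 0.25] = 3 + 2.48 = 5.48.
With uncorrelated errors the cross-covariances are all true-score covariance, so they carry over unchanged; only the diagonal terms shrink to ρᵢσᵢ².
True-score variance = [0.63 + 0.94 + 0.81] + 2.48 = 2.38 + 2.48 = 4.86.
Reliability = 4.86 / 5.48 = 0.887.

0.887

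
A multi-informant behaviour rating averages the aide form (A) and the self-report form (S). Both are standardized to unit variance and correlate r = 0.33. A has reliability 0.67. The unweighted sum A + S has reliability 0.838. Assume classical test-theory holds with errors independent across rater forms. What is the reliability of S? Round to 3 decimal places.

0.899

Var(A+S) = 2 + 2·0.33 = 2.660.
True-score variance = ρ_A + ρ_S + 2·0.33, so 0.838 = (0.67 + ρ_S + 0.66) / 2.660.
ρ_S = 0.838·2.660 − 0.67 − 0.66 = 0.899.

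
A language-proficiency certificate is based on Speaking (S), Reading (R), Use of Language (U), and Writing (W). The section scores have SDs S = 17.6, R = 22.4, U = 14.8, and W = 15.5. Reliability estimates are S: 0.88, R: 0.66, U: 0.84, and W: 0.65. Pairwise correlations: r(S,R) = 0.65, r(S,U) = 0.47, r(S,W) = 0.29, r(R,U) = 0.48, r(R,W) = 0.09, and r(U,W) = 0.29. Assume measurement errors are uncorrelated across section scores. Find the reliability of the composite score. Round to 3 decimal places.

0.879

Var(S+R+U+W) = 17.6² + 22.4² + 14.8² + 15.5² + 2·[17.6·22.4·0.65 + 17.6·14.8·0.47 + 17.6·15.5·0.29 + 22.4·14.8·0.48 + 22.4·15.5·0.09 + 14.8·15.5·0.29] = 1270.81 + 1429.39 = 2700.2.
With uncorrelated errors the cross-covariances are all true-score covariance, so they carry over unchanged; only the diagonal terms shrink to ρᵢσᵢ².
True-score variance = [17.6²·0.88 + 22.4²·0.66 + 14.8²·0.84 + 15.5²·0.65] + 1429.39 = 943.907 + 1429.39 = 2373.3.
Reliability = 2373.3 / 2700.2 = 0.879.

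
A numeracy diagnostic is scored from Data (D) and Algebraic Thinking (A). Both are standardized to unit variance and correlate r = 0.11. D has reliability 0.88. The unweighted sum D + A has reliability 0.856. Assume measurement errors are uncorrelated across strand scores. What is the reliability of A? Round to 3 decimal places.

0.800

Var(D+A) = 2 + 2·0.11 = 2.220.
True-score variance = ρ_D + ρ_A + 2·0.11, so 0.856 = (0.88 + ρ_A + 0.22) / 2.220.
ρ_A = 0.856·2.220 − 0.88 − 0.22 = 0.800.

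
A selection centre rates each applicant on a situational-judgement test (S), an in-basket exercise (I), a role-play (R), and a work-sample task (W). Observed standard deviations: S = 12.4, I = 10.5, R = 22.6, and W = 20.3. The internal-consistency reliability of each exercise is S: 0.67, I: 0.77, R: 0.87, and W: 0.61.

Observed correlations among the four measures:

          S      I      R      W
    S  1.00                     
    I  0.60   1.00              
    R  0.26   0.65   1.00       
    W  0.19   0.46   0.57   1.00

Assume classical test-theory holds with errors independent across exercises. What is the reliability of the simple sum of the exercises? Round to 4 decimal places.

0.8839

Var(S+I+R+W) = 12.4² + 10.5² + 22.6² + 20.3² + 2·[12.4·10.5·0.60 + 12.4·22.6·0.26 + 12.4·20.3·0.19 + 10.5·22.6·0.65 + 10.5·20.3·0.46 + 22.6·20.3·0.57] = 1186.86 + 1425.22 = 2612.08.
Under uncorrelated errors the observed covariances equal the true-score covariances, so only the own-variance terms attenuate.
True-score variance = [12.4²·0.67 + 10.5²·0.77 + 22.6²·0.87 + 20.3²·0.61] + 1425.22 = 883.648 + 1425.22 = 2308.86.
Reliability = 2308.86 / 2612.08 = 0.8839.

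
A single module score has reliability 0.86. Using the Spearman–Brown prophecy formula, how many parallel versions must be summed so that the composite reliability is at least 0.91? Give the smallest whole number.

k ≥ ρ*(1−ρ₁)/(ρ₁(1−ρ*)) = 0.91·0.14 / (0.86·0.09) = 1.646.
Smallest integer k = 2.

2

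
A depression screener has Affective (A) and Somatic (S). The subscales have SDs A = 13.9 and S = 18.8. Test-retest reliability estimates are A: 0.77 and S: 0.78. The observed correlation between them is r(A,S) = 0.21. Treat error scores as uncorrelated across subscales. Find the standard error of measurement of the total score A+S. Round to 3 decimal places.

Var(total) = 546.65 + 109.754 = 656.404.
True-score variance = 424.455 + 109.754 = 534.209, so reliability = 0.8138.
Error variance = 656.404 − 534.209 = 122.195; SEM = √122.195 = 11.054.

11.054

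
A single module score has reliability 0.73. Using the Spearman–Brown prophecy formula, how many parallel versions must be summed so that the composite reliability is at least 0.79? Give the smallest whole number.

k ≥ ρ*(1−ρ₁)/(ρ₁(1−ρ*)) = 0.79·0.27 / (0.73·0.21) = 1.391.
Smallest integer k = 2.

2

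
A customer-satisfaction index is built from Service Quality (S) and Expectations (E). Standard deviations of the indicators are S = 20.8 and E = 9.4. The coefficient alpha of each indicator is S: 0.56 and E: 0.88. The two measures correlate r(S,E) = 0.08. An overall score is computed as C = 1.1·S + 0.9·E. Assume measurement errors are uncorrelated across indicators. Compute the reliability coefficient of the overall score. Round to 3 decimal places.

0.618

Var(C) = 1.1²·20.8² + 0.9²·9.4² + 2·[0.99·20.8·9.4·0.08] = 595.066 + 30.9704 = 626.036.
With uncorrelated errors the cross-covariances are all true-score covariance, so they carry over unchanged; only the diagonal terms shrink to ρᵢσᵢ².
True-score variance = [1.1²·20.8²·0.56 + 0.9²·9.4²·0.88] + 30.9704 = 356.14 + 30.9704 = 387.11.
Reliability = 387.11 / 626.036 = 0.618.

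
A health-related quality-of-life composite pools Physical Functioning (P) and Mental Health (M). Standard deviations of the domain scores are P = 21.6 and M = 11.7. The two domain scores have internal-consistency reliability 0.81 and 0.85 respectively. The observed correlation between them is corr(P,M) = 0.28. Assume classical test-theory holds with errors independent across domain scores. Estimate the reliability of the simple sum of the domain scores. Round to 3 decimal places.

Var(P+M) = 21.6² + 11.7² + 2·[21.6·11.7·0.28] = 603.45 + 141.523 = 744.973.
Because errors are independent across components, Cov(Tᵢ,Tⱼ) = Cov(Xᵢ,Xⱼ); the off-diagonal part of the true-score variance is the same as above.
True-score variance = [21.6²·0.81 + 11.7²·0.85] + 141.523 = 494.27 + 141.523 = 635.793.
Reliability = 635.793 / 744.973 = 0.853.

0.853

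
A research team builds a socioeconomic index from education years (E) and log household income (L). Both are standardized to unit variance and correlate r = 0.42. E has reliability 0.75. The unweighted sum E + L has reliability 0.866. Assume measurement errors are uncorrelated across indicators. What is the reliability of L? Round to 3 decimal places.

Var(E+L) = 2 + 2·0.42 = 2.840.
True-score variance = ρ_E + ρ_L + 2·0.42, so 0.866 = (0.75 + ρ_L + 0.84) / 2.840.
ρ_L = 0.866·2.840 − 0.75 − 0.84 = 0.869.

0.869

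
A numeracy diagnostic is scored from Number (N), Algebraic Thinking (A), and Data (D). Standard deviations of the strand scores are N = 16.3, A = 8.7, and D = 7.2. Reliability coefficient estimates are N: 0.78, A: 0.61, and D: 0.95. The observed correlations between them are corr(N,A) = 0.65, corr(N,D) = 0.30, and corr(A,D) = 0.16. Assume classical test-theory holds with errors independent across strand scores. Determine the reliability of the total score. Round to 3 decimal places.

Var(N+A+D) = 16.3² + 8.7² + 7.2² + 2·[16.3·8.7·0.65 + 16.3·7.2·0.30 + 8.7·7.2·0.16] = 393.22 + 274.814 = 668.034.
Under uncorrelated errors the observed covariances equal the true-score covariances, so only the own-variance terms attenuate.
True-score variance = [16.3²·0.78 + 8.7²·0.61 + 7.2²·0.95] + 274.814 = 302.657 + 274.814 = 577.471.
Reliability = 577.471 / 668.034 = 0.864.

0.864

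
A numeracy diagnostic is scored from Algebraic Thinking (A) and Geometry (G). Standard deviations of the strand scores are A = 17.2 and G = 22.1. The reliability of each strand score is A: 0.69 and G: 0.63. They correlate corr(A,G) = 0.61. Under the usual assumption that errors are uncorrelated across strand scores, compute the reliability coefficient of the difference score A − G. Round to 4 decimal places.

0.1500

Var(A−G) = 17.2² + 22.1² − 2·17.2·22.1·0.61 = 784.25 − 463.746 = 320.504.
Under uncorrelated errors the observed covariances equal the true-score covariances, so only the own-variance terms attenuate.
True-score variance = [17.2²·0.69 + 22.1²·0.63] − 463.746 = 511.828 − 463.746 = 48.0815.
Reliability = 48.0815 / 320.504 = 0.1500.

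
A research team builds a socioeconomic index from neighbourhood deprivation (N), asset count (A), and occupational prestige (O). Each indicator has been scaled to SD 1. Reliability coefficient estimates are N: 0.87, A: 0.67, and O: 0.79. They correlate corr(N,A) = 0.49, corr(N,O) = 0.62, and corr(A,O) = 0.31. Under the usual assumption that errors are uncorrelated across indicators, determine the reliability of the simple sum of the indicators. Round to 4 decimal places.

Var(N+A+O) = 3 + 2·[0.49 + 0.62 + 0.31] = 3 + 2.84 = 5.84.
Under uncorrelated errors the observed covariances equal the true-score covariances, so only the own-variance terms attenuate.
True-score variance = [0.87 + 0.67 + 0.79] + 2.84 = 2.33 + 2.84 = 5.17.
Reliability = 5.17 / 5.84 = 0.8853.

0.8853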